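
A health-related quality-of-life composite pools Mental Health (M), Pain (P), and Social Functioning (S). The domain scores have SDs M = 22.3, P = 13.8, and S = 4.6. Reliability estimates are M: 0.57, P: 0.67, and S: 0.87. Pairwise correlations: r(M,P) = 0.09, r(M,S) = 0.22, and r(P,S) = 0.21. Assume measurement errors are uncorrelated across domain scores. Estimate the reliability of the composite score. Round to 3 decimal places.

Var(M+P+S) = 22.3² + 13.8² + 4.6² + 2·[22.3·13.8·0.09 + 22.3·4.6·0.22 + 13.8·4.6·0.21] = 708.89 + 127.19 = 836.08.
Because errors are independent across components, Cov(Tᵢ,Tⱼ) = Cov(Xᵢ,Xⱼ); the off-diagonal part of the true-score variance is the same as above.
True-score variance = [22.3²·0.57 + 13.8²·0.67 + 4.6²·0.87] + 127.19 = 429.459 + 127.19 = 556.649.
Reliability = 556.649 / 836.08 = 0.666.

0.666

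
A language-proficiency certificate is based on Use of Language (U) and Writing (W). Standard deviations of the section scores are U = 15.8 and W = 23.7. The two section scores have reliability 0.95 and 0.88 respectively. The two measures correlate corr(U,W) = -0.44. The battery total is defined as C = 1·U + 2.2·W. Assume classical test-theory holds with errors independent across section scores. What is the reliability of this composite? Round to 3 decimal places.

Var(C) = 15.8² + 2.2²·23.7² + 2·[2.2·15.8·23.7·(-0.44)] = 2968.22 − 724.955 = 2243.27.
Because errors are independent across components, Cov(Tᵢ,Tⱼ) = Cov(Xᵢ,Xⱼ); the off-diagonal part of the true-score variance is the same as above.
True-score variance = [15.8²·0.95 + 2.2²·23.7²·0.88] − 724.955 = 2629.51 − 724.955 = 1904.55.
Reliability = 1904.55 / 2243.27 = 0.849.

0.849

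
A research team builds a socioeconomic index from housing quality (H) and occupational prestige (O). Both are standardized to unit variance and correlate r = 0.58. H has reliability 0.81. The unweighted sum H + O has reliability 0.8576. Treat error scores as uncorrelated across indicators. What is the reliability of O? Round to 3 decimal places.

Var(H+O) = 2 + 2·0.58 = 3.160.
True-score variance = ρ_H + ρ_O + 2·0.58, so 0.8576 = (0.81 + ρ_O + 1.16) / 3.160.
ρ_O = 0.8576·3.160 − 0.81 − 1.16 = 0.740.

0.740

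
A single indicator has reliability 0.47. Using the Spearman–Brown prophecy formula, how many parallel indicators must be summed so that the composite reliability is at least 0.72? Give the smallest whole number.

3

k ≥ ρ*(1−ρ₁)/(ρ₁(1−ρ*)) = 0.72·0.53 / (0.47·0.28) = 2.900.
Smallest integer k = 3.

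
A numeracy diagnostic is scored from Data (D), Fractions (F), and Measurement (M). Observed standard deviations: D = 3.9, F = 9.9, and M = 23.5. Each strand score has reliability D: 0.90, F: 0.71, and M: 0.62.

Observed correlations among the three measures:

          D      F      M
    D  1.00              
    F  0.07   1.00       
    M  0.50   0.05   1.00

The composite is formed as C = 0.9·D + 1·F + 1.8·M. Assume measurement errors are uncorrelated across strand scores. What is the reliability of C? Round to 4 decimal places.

Var(C) = 0.9²·3.9² + 9.9² + 1.8²·23.5² + 2·[0.9·3.9·9.9·0.07 + 1.62·3.9·23.5·0.50 + 1.8·9.9·23.5·0.05] = 1899.62 + 195.215 = 2094.83.
With uncorrelated errors the cross-covariances are all true-score covariance, so they carry over unchanged; only the diagonal terms shrink to ρᵢσᵢ².
True-score variance = [0.9²·3.9²·0.90 + 9.9²·0.71 + 1.8²·23.5²·0.62] + 195.215 = 1190.03 + 195.215 = 1385.25.
Reliability = 1385.25 / 2094.83 = 0.6613.

0.6613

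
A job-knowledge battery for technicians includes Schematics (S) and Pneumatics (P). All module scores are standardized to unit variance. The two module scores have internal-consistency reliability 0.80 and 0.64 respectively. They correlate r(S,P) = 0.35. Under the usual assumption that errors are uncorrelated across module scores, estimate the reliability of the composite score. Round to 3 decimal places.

0.793

Var(S+P) = 2 + 2·[0.35] = 2 + 0.7 = 2.7.
Under uncorrelated errors the observed covariances equal the true-score covariances, so only the own-variance terms attenuate.
True-score variance = [0.80 + 0.64] + 0.7 = 1.44 + 0.7 = 2.14.
Reliability = 2.14 / 2.7 = 0.793.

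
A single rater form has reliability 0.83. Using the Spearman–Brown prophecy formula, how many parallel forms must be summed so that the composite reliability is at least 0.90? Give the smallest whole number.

2

k ≥ ρ*(1−ρ₁)/(ρ₁(1−ρ*)) = 0.90·0.17 / (0.83·0.10) = 1.843.
Smallest integer k = 2.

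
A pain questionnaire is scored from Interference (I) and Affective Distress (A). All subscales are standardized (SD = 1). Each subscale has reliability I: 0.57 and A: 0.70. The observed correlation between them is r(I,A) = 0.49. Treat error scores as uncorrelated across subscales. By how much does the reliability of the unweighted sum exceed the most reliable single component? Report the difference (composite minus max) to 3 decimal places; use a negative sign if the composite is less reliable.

Var(sum) = 2 + 0.98 = 2.98; true-score variance = 1.27 + 0.98 = 2.25; composite reliability = 0.7550.
Max component reliability = 0.7000.
Difference = 0.7550 − 0.7000 = 0.055.

0.055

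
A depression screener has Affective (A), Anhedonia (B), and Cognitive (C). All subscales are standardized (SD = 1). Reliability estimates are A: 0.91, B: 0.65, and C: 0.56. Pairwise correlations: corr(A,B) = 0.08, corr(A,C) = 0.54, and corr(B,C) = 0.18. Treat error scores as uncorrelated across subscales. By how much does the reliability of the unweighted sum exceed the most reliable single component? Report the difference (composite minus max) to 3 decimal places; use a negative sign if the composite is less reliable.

-0.101

Var(sum) = 3 + 1.6 = 4.6; true-score variance = 2.12 + 1.6 = 3.72; composite reliability = 0.8087.
Max component reliability = 0.9100.
Difference = 0.8087 − 0.9100 = -0.101.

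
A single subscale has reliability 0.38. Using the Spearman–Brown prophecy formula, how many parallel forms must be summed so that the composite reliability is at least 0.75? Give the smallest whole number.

k ≥ ρ*(1−ρ₁)/(ρ₁(1−ρ*)) = 0.75·0.62 / (0.38·0.25) = 4.895.
Smallest integer k = 5.

5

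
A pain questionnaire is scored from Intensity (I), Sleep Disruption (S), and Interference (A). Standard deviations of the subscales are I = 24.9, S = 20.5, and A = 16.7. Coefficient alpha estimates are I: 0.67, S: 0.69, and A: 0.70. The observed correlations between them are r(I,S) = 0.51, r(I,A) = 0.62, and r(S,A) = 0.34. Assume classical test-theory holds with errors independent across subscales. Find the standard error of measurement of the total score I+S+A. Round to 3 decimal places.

20.458

Var(total) = 1319.15 + 1269.09 = 2588.24.
True-score variance = 900.602 + 1269.09 = 2169.69, so reliability = 0.8383.
Error variance = 2588.24 − 2169.69 = 418.548; SEM = √418.548 = 20.458.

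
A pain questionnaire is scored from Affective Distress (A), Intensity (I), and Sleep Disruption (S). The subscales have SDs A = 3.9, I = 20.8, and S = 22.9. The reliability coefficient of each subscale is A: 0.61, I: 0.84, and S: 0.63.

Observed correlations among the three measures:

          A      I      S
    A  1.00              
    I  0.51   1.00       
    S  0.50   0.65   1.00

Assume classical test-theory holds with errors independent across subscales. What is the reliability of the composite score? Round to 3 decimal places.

0.847

Var(A+I+S) = 3.9² + 20.8² + 22.9² + 2·[3.9·20.8·0.51 + 3.9·22.9·0.50 + 20.8·22.9·0.65] = 972.26 + 791.268 = 1763.53.
Because errors are independent across components, Cov(Tᵢ,Tⱼ) = Cov(Xᵢ,Xⱼ); the off-diagonal part of the true-score variance is the same as above.
True-score variance = [3.9²·0.61 + 20.8²·0.84 + 22.9²·0.63] + 791.268 = 703.074 + 791.268 = 1494.34.
Reliability = 1494.34 / 1763.53 = 0.847.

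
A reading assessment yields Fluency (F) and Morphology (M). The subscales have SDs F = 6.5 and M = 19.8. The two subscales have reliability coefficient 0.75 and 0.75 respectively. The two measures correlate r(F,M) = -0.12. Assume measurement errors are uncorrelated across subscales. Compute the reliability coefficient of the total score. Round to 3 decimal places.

Var(F+M) = 6.5² + 19.8² + 2·[6.5·19.8·(-0.12)] = 434.29 − 30.888 = 403.402.
Under uncorrelated errors the observed covariances equal the true-score covariances, so only the own-variance terms attenuate.
True-score variance = [6.5²·0.75 + 19.8²·0.75] − 30.888 = 325.718 − 30.888 = 294.83.
Reliability = 294.83 / 403.402 = 0.731.

0.731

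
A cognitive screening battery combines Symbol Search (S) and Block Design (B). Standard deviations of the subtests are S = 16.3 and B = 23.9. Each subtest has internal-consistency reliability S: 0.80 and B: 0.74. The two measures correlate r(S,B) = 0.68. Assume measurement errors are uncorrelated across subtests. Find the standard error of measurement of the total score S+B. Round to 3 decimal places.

14.200

Var(total) = 836.9 + 529.815 = 1366.72.
True-score variance = 635.247 + 529.815 = 1165.06, so reliability = 0.8525.
Error variance = 1366.72 − 1165.06 = 201.653; SEM = √201.653 = 14.200.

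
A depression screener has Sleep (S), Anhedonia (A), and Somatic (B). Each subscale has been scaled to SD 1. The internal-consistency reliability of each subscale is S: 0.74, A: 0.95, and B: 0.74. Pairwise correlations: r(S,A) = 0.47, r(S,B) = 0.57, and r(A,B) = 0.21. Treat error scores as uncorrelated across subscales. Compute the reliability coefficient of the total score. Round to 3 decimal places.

Var(S+A+B) = 3 + 2·[0.47 + 0.57 + 0.21] = 3 + 2.5 = 5.5.
Because errors are independent across components, Cov(Tᵢ,Tⱼ) = Cov(Xᵢ,Xⱼ); the off-diagonal part of the true-score variance is the same as above.
True-score variance = [0.74 + 0.95 + 0.74] + 2.5 = 2.43 + 2.5 = 4.93.
Reliability = 4.93 / 5.5 = 0.896.

0.896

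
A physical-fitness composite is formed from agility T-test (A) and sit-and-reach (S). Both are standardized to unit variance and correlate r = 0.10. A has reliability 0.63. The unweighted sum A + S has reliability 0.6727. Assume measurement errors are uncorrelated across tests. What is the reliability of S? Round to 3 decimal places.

0.650

Var(A+S) = 2 + 2·0.10 = 2.200.
True-score variance = ρ_A + ρ_S + 2·0.10, so 0.6727 = (0.63 + ρ_S + 0.20) / 2.200.
ρ_S = 0.6727·2.200 − 0.63 − 0.20 = 0.650.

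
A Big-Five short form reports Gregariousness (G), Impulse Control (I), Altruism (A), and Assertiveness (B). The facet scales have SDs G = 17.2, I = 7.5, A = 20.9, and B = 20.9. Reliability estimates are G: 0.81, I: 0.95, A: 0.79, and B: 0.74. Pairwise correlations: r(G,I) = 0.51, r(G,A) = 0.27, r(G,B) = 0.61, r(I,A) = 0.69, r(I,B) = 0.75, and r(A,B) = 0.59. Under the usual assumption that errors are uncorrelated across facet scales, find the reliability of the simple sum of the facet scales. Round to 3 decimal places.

0.911

Var(G+I+A+B) = 17.2² + 7.5² + 20.9² + 20.9² + 2·[17.2·7.5·0.51 + 17.2·20.9·0.27 + 17.2·20.9·0.61 + 7.5·20.9·0.69 + 7.5·20.9·0.75 + 20.9·20.9·0.59] = 1225.71 + 1731.14 = 2956.85.
Under uncorrelated errors the observed covariances equal the true-score covariances, so only the own-variance terms attenuate.
True-score variance = [17.2²·0.81 + 7.5²·0.95 + 20.9²·0.79 + 20.9²·0.74] + 1731.14 = 961.387 + 1731.14 = 2692.53.
Reliability = 2692.53 / 2956.85 = 0.911.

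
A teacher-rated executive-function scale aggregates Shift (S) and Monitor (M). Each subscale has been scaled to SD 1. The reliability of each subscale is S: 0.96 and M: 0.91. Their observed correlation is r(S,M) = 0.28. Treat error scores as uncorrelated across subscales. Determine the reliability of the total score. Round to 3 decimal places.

Var(S+M) = 2 + 2·[0.28] = 2 + 0.56 = 2.56.
Because errors are independent across components, Cov(Tᵢ,Tⱼ) = Cov(Xᵢ,Xⱼ); the off-diagonal part of the true-score variance is the same as above.
True-score variance = [0.96 + 0.91] + 0.56 = 1.87 + 0.56 = 2.43.
Reliability = 2.43 / 2.56 = 0.949.

0.949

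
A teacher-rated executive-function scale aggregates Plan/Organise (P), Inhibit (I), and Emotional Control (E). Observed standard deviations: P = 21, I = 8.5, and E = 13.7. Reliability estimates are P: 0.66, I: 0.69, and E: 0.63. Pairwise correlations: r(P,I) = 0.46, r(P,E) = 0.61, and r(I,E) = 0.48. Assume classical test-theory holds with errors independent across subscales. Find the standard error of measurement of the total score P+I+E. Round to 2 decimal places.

Var(total) = 700.94 + 627.006 = 1327.95.
True-score variance = 459.157 + 627.006 = 1086.16, so reliability = 0.8179.
Error variance = 1327.95 − 1086.16 = 241.783; SEM = √241.783 = 15.55.

15.55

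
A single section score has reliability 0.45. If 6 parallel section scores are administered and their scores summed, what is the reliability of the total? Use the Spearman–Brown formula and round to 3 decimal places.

0.831

ρ_k = kρ / (1 + (k−1)ρ) = 6·0.45 / (1 + 5·0.45) = 2.700 / 3.250 = 0.831.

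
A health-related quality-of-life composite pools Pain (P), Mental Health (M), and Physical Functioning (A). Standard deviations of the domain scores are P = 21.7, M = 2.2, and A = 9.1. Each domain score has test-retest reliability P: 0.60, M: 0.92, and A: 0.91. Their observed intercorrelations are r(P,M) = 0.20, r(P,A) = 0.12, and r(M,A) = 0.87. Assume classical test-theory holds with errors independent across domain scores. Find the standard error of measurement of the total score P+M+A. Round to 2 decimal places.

Var(total) = 558.54 + 101.324 = 659.864.
True-score variance = 362.344 + 101.324 = 463.667, so reliability = 0.7027.
Error variance = 659.864 − 463.667 = 196.196; SEM = √196.196 = 14.01.

14.01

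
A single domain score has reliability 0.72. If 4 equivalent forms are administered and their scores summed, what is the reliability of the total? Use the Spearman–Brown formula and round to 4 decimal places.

0.9114

ρ_k = kρ / (1 + (k−1)ρ) = 4·0.72 / (1 + 3·0.72) = 2.880 / 3.160 = 0.9114.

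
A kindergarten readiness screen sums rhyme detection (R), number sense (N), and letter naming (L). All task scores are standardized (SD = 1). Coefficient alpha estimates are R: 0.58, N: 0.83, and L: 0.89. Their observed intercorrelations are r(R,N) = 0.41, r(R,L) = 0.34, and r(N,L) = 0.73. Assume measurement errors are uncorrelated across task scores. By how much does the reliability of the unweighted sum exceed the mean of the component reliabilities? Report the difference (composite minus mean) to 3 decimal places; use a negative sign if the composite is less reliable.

Var(sum) = 3 + 2.96 = 5.96; true-score variance = 2.3 + 2.96 = 5.26; composite reliability = 0.8826.
Mean component reliability = 0.7667.
Difference = 0.8826 − 0.7667 = 0.116.

0.116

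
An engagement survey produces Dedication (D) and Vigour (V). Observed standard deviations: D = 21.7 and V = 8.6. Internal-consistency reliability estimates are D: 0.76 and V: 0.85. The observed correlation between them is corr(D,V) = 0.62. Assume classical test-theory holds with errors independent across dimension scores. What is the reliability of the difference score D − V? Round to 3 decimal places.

0.604

Var(D−V) = 21.7² + 8.6² − 2·21.7·8.6·0.62 = 544.85 − 231.409 = 313.441.
With uncorrelated errors the cross-covariances are all true-score covariance, so they carry over unchanged; only the diagonal terms shrink to ρᵢσᵢ².
True-score variance = [21.7²·0.76 + 8.6²·0.85] − 231.409 = 420.742 − 231.409 = 189.334.
Reliability = 189.334 / 313.441 = 0.604.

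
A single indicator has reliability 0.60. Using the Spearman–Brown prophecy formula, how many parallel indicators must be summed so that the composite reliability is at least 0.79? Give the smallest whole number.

k ≥ ρ*(1−ρ₁)/(ρ₁(1−ρ*)) = 0.79·0.40 / (0.60·0.21) = 2.508.
Smallest integer k = 3.

3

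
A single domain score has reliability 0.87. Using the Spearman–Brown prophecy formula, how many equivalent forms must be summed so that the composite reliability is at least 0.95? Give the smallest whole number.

k ≥ ρ*(1−ρ₁)/(ρ₁(1−ρ*)) = 0.95·0.13 / (0.87·0.05) = 2.839.
Smallest integer k = 3.

3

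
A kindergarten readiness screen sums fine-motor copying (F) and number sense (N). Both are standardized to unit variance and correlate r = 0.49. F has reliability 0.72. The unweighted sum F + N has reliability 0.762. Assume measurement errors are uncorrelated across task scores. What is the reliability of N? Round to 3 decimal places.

0.571

Var(F+N) = 2 + 2·0.49 = 2.980.
True-score variance = ρ_F + ρ_N + 2·0.49, so 0.762 = (0.72 + ρ_N + 0.98) / 2.980.
ρ_N = 0.762·2.980 − 0.72 − 0.98 = 0.571.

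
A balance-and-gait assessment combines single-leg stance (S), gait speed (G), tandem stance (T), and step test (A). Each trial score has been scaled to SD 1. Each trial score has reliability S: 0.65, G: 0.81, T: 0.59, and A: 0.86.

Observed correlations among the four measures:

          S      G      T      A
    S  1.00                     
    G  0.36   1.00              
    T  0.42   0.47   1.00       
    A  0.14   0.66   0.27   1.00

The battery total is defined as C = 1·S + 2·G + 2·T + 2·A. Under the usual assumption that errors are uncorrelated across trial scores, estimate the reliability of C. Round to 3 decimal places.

Var(C) = 1 + 2² + 2² + 2² + 2·[2·0.36 + 2·0.42 + 2·0.14 + 4·0.47 + 4·0.66 + 4·0.27] = 13 + 14.88 = 27.88.
Under uncorrelated errors the observed covariances equal the true-score covariances, so only the own-variance terms attenuate.
True-score variance = [0.65 + 2²·0.81 + 2²·0.59 + 2²·0.86] + 14.88 = 9.69 + 14.88 = 24.57.
Reliability = 24.57 / 27.88 = 0.881.

0.881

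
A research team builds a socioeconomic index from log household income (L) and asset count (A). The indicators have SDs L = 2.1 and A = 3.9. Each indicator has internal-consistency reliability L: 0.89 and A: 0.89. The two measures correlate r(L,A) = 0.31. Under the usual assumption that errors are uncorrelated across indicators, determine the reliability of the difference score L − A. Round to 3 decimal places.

0.852

Var(L−A) = 2.1² + 3.9² − 2·2.1·3.9·0.31 = 19.62 − 5.0778 = 14.5422.
With uncorrelated errors the cross-covariances are all true-score covariance, so they carry over unchanged; only the diagonal terms shrink to ρᵢσᵢ².
True-score variance = [2.1²·0.89 + 3.9²·0.89] − 5.0778 = 17.4618 − 5.0778 = 12.384.
Reliability = 12.384 / 14.5422 = 0.852.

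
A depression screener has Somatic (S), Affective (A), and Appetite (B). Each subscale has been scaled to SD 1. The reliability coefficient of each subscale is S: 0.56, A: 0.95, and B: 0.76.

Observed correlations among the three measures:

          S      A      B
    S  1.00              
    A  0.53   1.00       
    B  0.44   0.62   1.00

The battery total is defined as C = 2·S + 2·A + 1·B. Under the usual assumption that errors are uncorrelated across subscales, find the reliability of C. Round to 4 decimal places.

0.8741

Var(C) = 2² + 2² + 1 + 2·[4·0.53 + 2·0.44 + 2·0.62] = 9 + 8.48 = 17.48.
Under uncorrelated errors the observed covariances equal the true-score covariances, so only the own-variance terms attenuate.
True-score variance = [2²·0.56 + 2²·0.95 + 0.76] + 8.48 = 6.8 + 8.48 = 15.28.
Reliability = 15.28 / 17.48 = 0.8741.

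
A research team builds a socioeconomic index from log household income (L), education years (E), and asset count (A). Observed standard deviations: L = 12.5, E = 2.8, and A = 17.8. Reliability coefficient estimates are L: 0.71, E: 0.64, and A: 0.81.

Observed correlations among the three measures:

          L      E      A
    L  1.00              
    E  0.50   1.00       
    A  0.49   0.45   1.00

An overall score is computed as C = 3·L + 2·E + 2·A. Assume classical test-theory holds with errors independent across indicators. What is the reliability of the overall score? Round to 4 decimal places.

0.8501

Var(C) = 3²·12.5² + 2²·2.8² + 2²·17.8² + 2·[6·12.5·2.8·0.50 + 6·12.5·17.8·0.49 + 4·2.8·17.8·0.45] = 2704.97 + 1697.72 = 4402.69.
With uncorrelated errors the cross-covariances are all true-score covariance, so they carry over unchanged; only the diagonal terms shrink to ρᵢσᵢ².
True-score variance = [3²·12.5²·0.71 + 2²·2.8²·0.64 + 2²·17.8²·0.81] + 1697.72 = 2045.07 + 1697.72 = 3742.79.
Reliability = 3742.79 / 4402.69 = 0.8501.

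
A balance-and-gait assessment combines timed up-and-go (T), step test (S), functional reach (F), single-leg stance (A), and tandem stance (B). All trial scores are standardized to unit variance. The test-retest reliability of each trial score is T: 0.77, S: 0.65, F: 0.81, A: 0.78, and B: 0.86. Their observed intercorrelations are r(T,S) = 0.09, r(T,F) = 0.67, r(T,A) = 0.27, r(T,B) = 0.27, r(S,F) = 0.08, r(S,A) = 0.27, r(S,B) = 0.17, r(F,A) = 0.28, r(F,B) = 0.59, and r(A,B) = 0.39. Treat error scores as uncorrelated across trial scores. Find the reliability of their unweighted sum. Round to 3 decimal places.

0.899

Var(T+S+F+A+B) = 5 + 2·[0.09 + 0.67 + 0.27 + 0.27 + 0.08 + 0.27 + 0.17 + 0.28 + 0.59 + 0.39] = 5 + 6.16 = 11.16.
Because errors are independent across components, Cov(Tᵢ,Tⱼ) = Cov(Xᵢ,Xⱼ); the off-diagonal part of the true-score variance is the same as above.
True-score variance = [0.77 + 0.65 + 0.81 + 0.78 + 0.86] + 6.16 = 3.87 + 6.16 = 10.03.
Reliability = 10.03 / 11.16 = 0.899.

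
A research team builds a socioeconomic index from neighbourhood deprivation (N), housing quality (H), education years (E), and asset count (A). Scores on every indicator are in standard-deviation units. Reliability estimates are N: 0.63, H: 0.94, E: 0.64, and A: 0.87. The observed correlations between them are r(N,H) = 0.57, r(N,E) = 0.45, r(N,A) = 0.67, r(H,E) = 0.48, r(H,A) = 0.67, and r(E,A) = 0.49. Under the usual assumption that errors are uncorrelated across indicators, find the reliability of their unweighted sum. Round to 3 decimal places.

Var(N+H+E+A) = 4 + 2·[0.57 + 0.45 + 0.67 + 0.48 + 0.67 + 0.49] = 4 + 6.66 = 10.66.
Under uncorrelated errors the observed covariances equal the true-score covariances, so only the own-variance terms attenuate.
True-score variance = [0.63 + 0.94 + 0.64 + 0.87] + 6.66 = 3.08 + 6.66 = 9.74.
Reliability = 9.74 / 10.66 = 0.914.

0.914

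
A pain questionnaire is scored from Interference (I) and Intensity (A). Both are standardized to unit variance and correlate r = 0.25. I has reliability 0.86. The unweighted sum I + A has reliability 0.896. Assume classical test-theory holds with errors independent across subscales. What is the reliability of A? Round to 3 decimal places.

Var(I+A) = 2 + 2·0.25 = 2.500.
True-score variance = ρ_I + ρ_A + 2·0.25, so 0.896 = (0.86 + ρ_A + 0.50) / 2.500.
ρ_A = 0.896·2.500 − 0.86 − 0.50 = 0.880.

0.880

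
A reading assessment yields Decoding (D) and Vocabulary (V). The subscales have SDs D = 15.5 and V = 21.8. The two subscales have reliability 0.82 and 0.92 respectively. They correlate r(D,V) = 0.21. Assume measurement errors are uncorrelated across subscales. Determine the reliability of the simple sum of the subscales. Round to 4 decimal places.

0.9052

Var(D+V) = 15.5² + 21.8² + 2·[15.5·21.8·0.21] = 715.49 + 141.918 = 857.408.
Because errors are independent across components, Cov(Tᵢ,Tⱼ) = Cov(Xᵢ,Xⱼ); the off-diagonal part of the true-score variance is the same as above.
True-score variance = [15.5²·0.82 + 21.8²·0.92] + 141.918 = 634.226 + 141.918 = 776.144.
Reliability = 776.144 / 857.408 = 0.9052.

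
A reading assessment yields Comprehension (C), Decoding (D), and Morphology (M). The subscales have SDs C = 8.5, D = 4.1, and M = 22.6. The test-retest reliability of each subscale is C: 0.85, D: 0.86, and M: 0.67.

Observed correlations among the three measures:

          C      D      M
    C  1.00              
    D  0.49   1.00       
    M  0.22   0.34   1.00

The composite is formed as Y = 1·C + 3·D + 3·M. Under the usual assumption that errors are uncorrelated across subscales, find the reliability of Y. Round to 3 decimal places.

Var(Y) = 8.5² + 3²·4.1² + 3²·22.6² + 2·[3·8.5·4.1·0.49 + 3·8.5·22.6·0.22 + 9·4.1·22.6·0.34] = 4820.38 + 923.11 = 5743.49.
Under uncorrelated errors the observed covariances equal the true-score covariances, so only the own-variance terms attenuate.
True-score variance = [8.5²·0.85 + 3²·4.1²·0.86 + 3²·22.6²·0.67] + 923.11 = 3271.4 + 923.11 = 4194.51.
Reliability = 4194.51 / 5743.49 = 0.730.

0.730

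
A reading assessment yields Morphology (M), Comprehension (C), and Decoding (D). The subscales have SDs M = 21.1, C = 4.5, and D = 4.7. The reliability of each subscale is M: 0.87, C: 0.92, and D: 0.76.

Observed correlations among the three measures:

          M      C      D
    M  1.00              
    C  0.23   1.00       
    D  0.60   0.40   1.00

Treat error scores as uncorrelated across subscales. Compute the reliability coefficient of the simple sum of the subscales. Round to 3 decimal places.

Var(M+C+D) = 21.1² + 4.5² + 4.7² + 2·[21.1·4.5·0.23 + 21.1·4.7·0.60 + 4.5·4.7·0.40] = 487.55 + 179.601 = 667.151.
With uncorrelated errors the cross-covariances are all true-score covariance, so they carry over unchanged; only the diagonal terms shrink to ρᵢσᵢ².
True-score variance = [21.1²·0.87 + 4.5²·0.92 + 4.7²·0.76] + 179.601 = 422.751 + 179.601 = 602.352.
Reliability = 602.352 / 667.151 = 0.903.

0.903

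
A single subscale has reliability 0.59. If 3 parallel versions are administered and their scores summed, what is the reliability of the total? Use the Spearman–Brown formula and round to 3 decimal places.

0.812

ρ_k = kρ / (1 + (k−1)ρ) = 3·0.59 / (1 + 2·0.59) = 1.770 / 2.180 = 0.812.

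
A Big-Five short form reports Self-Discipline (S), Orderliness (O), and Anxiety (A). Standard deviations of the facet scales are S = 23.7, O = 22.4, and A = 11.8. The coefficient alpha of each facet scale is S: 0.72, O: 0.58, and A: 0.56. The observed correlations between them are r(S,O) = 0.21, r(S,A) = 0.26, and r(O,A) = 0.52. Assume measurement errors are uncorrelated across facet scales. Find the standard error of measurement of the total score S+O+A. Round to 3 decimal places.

20.719

Var(total) = 1202.69 + 643.286 = 1845.98.
True-score variance = 773.412 + 643.286 = 1416.7, so reliability = 0.7675.
Error variance = 1845.98 − 1416.7 = 429.278; SEM = √429.278 = 20.719.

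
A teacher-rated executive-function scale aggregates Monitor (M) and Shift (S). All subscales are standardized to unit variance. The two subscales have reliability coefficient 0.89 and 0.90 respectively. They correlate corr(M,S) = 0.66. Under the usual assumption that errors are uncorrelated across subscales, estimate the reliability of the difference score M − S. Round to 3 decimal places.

0.691

Var(M−S) = 1 + 1 − 2·0.66 = 2 − 1.32 = 0.68.
Under uncorrelated errors the observed covariances equal the true-score covariances, so only the own-variance terms attenuate.
True-score variance = [0.89 + 0.90] − 1.32 = 1.79 − 1.32 = 0.47.
Reliability = 0.47 / 0.68 = 0.691.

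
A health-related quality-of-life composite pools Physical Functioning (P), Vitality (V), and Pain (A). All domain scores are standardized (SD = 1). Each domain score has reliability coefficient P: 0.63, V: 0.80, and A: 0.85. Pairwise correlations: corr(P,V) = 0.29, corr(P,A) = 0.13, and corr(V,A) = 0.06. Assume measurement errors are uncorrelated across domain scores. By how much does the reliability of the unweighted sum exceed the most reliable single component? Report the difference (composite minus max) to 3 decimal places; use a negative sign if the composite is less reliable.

Var(sum) = 3 + 0.96 = 3.96; true-score variance = 2.28 + 0.96 = 3.24; composite reliability = 0.8182.
Max component reliability = 0.8500.
Difference = 0.8182 − 0.8500 = -0.032.

-0.032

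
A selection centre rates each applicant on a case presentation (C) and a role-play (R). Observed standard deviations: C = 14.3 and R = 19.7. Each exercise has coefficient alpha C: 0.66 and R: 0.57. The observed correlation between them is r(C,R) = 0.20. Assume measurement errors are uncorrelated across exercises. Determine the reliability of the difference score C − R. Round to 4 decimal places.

0.5074

Var(C−R) = 14.3² + 19.7² − 2·14.3·19.7·0.20 = 592.58 − 112.684 = 479.896.
Because errors are independent across components, Cov(Tᵢ,Tⱼ) = Cov(Xᵢ,Xⱼ); the off-diagonal part of the true-score variance is the same as above.
True-score variance = [14.3²·0.66 + 19.7²·0.57] − 112.684 = 356.175 − 112.684 = 243.491.
Reliability = 243.491 / 479.896 = 0.5074.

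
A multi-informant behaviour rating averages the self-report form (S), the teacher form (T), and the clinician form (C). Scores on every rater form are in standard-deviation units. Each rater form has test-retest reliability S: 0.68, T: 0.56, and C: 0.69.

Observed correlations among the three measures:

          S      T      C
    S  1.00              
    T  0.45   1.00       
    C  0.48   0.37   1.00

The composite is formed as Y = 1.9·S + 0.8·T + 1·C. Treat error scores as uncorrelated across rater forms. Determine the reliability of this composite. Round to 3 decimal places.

Var(Y) = 1.9² + 0.8² + 1 + 2·[1.52·0.45 + 1.9·0.48 + 0.8·0.37] = 5.25 + 3.784 = 9.034.
Because errors are independent across components, Cov(Tᵢ,Tⱼ) = Cov(Xᵢ,Xⱼ); the off-diagonal part of the true-score variance is the same as above.
True-score variance = [1.9²·0.68 + 0.8²·0.56 + 0.69] + 3.784 = 3.5032 + 3.784 = 7.2872.
Reliability = 7.2872 / 9.034 = 0.807.

0.807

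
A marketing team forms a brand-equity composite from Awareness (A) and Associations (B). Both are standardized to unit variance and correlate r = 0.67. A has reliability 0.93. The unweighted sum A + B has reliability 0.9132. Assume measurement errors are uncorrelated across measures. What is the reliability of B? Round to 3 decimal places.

0.780

Var(A+B) = 2 + 2·0.67 = 3.340.
True-score variance = ρ_A + ρ_B + 2·0.67, so 0.9132 = (0.93 + ρ_B + 1.34) / 3.340.
ρ_B = 0.9132·3.340 − 0.93 − 1.34 = 0.780.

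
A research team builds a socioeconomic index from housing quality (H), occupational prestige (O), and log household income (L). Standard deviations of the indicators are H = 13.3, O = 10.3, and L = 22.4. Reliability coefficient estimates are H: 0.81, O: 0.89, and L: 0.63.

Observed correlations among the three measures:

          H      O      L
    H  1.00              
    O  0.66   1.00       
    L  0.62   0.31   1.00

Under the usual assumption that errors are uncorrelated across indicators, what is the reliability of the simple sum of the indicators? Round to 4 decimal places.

0.8438

Var(H+O+L) = 13.3² + 10.3² + 22.4² + 2·[13.3·10.3·0.66 + 13.3·22.4·0.62 + 10.3·22.4·0.31] = 784.74 + 693.294 = 1478.03.
Under uncorrelated errors the observed covariances equal the true-score covariances, so only the own-variance terms attenuate.
True-score variance = [13.3²·0.81 + 10.3²·0.89 + 22.4²·0.63] + 693.294 = 553.81 + 693.294 = 1247.1.
Reliability = 1247.1 / 1478.03 = 0.8438.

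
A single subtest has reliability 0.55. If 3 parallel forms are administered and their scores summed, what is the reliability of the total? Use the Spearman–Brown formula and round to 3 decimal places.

ρ_k = kρ / (1 + (k−1)ρ) = 3·0.55 / (1 + 2·0.55) = 1.650 / 2.100 = 0.786.

0.786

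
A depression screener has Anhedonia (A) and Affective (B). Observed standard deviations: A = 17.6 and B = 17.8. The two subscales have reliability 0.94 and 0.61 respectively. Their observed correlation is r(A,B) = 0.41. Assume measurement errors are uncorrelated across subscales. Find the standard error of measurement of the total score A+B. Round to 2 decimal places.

11.92

Var(total) = 626.6 + 256.89 = 883.49.
True-score variance = 484.447 + 256.89 = 741.336, so reliability = 0.8391.
Error variance = 883.49 − 741.336 = 142.153; SEM = √142.153 = 11.92.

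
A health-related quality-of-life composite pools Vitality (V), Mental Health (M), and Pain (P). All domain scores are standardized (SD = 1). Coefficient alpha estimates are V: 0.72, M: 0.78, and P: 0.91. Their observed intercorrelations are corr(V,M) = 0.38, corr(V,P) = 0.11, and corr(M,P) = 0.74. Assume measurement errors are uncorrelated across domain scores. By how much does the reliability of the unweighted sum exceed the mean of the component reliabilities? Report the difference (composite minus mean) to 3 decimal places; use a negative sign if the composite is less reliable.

Var(sum) = 3 + 2.46 = 5.46; true-score variance = 2.41 + 2.46 = 4.87; composite reliability = 0.8919.
Mean component reliability = 0.8033.
Difference = 0.8919 − 0.8033 = 0.089.

0.089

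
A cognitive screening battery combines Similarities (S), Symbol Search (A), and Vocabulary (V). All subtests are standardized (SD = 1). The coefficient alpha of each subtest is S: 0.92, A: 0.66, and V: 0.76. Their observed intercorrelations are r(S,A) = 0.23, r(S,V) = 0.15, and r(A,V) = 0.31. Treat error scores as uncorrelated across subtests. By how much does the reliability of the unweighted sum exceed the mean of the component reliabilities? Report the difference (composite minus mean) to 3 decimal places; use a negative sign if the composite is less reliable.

Var(sum) = 3 + 1.38 = 4.38; true-score variance = 2.34 + 1.38 = 3.72; composite reliability = 0.8493.
Mean component reliability = 0.7800.
Difference = 0.8493 − 0.7800 = 0.069.

0.069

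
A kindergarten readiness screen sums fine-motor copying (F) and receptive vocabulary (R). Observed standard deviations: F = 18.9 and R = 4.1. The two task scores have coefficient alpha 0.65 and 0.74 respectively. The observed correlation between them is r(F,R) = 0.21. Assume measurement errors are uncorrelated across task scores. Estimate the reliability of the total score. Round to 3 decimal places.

0.682

Var(F+R) = 18.9² + 4.1² + 2·[18.9·4.1·0.21] = 374.02 + 32.5458 = 406.566.
Because errors are independent across components, Cov(Tᵢ,Tⱼ) = Cov(Xᵢ,Xⱼ); the off-diagonal part of the true-score variance is the same as above.
True-score variance = [18.9²·0.65 + 4.1²·0.74] + 32.5458 = 244.626 + 32.5458 = 277.172.
Reliability = 277.172 / 406.566 = 0.682.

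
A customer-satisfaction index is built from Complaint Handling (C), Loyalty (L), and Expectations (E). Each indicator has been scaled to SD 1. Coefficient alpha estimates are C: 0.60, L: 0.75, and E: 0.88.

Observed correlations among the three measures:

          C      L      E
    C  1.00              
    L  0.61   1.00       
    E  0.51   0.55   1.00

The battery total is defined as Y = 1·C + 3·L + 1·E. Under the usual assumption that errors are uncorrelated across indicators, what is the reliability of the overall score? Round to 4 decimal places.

0.8541

Var(Y) = 1 + 3² + 1 + 2·[3·0.61 + 0.51 + 3·0.55] = 11 + 7.98 = 18.98.
With uncorrelated errors the cross-covariances are all true-score covariance, so they carry over unchanged; only the diagonal terms shrink to ρᵢσᵢ².
True-score variance = [0.60 + 3²·0.75 + 0.88] + 7.98 = 8.23 + 7.98 = 16.21.
Reliability = 16.21 / 18.98 = 0.8541.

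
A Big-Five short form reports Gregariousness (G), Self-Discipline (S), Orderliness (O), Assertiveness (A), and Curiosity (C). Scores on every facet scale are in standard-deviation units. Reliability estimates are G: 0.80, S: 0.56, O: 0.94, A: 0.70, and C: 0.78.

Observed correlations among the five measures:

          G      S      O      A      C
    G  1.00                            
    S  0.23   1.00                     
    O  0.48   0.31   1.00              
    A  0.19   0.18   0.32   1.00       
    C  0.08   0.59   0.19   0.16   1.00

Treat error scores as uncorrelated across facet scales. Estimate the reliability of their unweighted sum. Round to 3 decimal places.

0.883

Var(G+S+O+A+C) = 5 + 2·[0.23 + 0.48 + 0.19 + 0.08 + 0.31 + 0.18 + 0.59 + 0.32 + 0.19 + 0.16] = 5 + 5.46 = 10.46.
Under uncorrelated errors the observed covariances equal the true-score covariances, so only the own-variance terms attenuate.
True-score variance = [0.80 + 0.56 + 0.94 + 0.70 + 0.78] + 5.46 = 3.78 + 5.46 = 9.24.
Reliability = 9.24 / 10.46 = 0.883.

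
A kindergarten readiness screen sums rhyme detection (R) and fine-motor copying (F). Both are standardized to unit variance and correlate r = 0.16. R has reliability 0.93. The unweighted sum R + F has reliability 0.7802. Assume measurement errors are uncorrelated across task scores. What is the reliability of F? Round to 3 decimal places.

0.560

Var(R+F) = 2 + 2·0.16 = 2.320.
True-score variance = ρ_R + ρ_F + 2·0.16, so 0.7802 = (0.93 + ρ_F + 0.32) / 2.320.
ρ_F = 0.7802·2.320 − 0.93 − 0.32 = 0.560.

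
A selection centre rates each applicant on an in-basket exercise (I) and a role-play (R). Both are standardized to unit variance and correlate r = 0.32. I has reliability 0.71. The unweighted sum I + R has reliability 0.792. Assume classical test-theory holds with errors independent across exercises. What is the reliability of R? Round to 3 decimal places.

0.741

Var(I+R) = 2 + 2·0.32 = 2.640.
True-score variance = ρ_I + ρ_R + 2·0.32, so 0.792 = (0.71 + ρ_R + 0.64) / 2.640.
ρ_R = 0.792·2.640 − 0.71 − 0.64 = 0.741.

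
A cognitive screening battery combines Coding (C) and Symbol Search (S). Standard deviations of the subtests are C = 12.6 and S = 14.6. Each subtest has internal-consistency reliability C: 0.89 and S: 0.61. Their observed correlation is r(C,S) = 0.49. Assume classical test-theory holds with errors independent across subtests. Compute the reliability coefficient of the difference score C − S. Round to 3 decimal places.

0.475

Var(C−S) = 12.6² + 14.6² − 2·12.6·14.6·0.49 = 371.92 − 180.281 = 191.639.
Under uncorrelated errors the observed covariances equal the true-score covariances, so only the own-variance terms attenuate.
True-score variance = [12.6²·0.89 + 14.6²·0.61] − 180.281 = 271.324 − 180.281 = 91.0432.
Reliability = 91.0432 / 191.639 = 0.475.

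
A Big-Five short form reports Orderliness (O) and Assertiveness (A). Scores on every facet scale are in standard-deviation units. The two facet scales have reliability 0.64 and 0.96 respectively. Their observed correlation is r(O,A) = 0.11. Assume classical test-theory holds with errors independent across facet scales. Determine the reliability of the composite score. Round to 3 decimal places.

0.820

Var(O+A) = 2 + 2·[0.11] = 2 + 0.22 = 2.22.
Because errors are independent across components, Cov(Tᵢ,Tⱼ) = Cov(Xᵢ,Xⱼ); the off-diagonal part of the true-score variance is the same as above.
True-score variance = [0.64 + 0.96] + 0.22 = 1.6 + 0.22 = 1.82.
Reliability = 1.82 / 2.22 = 0.820.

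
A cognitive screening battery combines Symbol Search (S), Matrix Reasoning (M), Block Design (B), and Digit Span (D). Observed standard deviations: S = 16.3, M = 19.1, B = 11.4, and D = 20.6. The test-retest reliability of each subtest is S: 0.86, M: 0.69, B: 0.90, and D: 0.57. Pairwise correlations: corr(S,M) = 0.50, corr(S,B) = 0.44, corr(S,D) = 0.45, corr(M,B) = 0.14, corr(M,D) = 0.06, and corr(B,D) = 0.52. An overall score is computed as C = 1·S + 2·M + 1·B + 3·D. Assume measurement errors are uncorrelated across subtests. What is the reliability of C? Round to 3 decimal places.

Var(C) = 16.3² + 2²·19.1² + 11.4² + 3²·20.6² + 2·[2·16.3·19.1·0.50 + 16.3·11.4·0.44 + 3·16.3·20.6·0.45 + 2·19.1·11.4·0.14 + 6·19.1·20.6·0.06 + 3·11.4·20.6·0.52] = 5674.13 + 2830.71 = 8504.84.
Because errors are independent across components, Cov(Tᵢ,Tⱼ) = Cov(Xᵢ,Xⱼ); the off-diagonal part of the true-score variance is the same as above.
True-score variance = [16.3²·0.86 + 2²·19.1²·0.69 + 11.4²·0.90 + 3²·20.6²·0.57] + 2830.71 = 3529.3 + 2830.71 = 6360.01.
Reliability = 6360.01 / 8504.84 = 0.748.

0.748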